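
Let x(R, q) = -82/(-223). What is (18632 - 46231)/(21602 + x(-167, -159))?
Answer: -6154577/4817328 ≈ -1.2776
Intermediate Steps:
x(R, q) = 82/223 (x(R, q) = -82*(-1/223) = 82/223)
(18632 - 46231)/(21602 + x(-167, -159)) = (18632 - 46231)/(21602 + 82/223) = -27599/4817328/223 = -27599*223/4817328 = -6154577/4817328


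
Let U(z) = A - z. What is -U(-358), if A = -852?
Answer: 494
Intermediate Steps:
U(z) = -852 - z
-U(-358) = -(-852 - 1*(-358)) = -(-852 + 358) = -1*(-494) = 494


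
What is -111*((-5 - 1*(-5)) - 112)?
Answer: 12432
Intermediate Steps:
-111*((-5 - 1*(-5)) - 112) = -111*((-5 + 5) - 112) = -111*(0 - 112) = -111*(-112) = 12432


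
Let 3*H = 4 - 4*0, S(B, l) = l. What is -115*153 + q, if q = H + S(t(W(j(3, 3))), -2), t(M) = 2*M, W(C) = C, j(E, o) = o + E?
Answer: -52787/3 ≈ -17596.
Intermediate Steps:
j(E, o) = E + o
H = 4/3 (H = (4 - 4*0)/3 = (4 + 0)/3 = (1/3)*4 = 4/3 ≈ 1.3333)
q = -2/3 (q = 4/3 - 2 = -2/3 ≈ -0.66667)
-115*153 + q = -115*153 - 2/3 = -17595 - 2/3 = -52787/3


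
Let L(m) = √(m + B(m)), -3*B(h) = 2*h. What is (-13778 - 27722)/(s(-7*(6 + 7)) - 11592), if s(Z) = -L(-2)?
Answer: 721602000/201561697 - 20750*I*√6/201561697 ≈ 3.5801 - 0.00025217*I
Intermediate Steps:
B(h) = -2*h/3
L(m) = √3*√m/3 (L(m) = √(m - 2*m/3) = √(m/3) = √3*√m/3)
s(Z) = -I*√6/3 (s(Z) = -√3*√(-2)/3 = -√3*I*√2/3 = -I*√6/3)
(-13778 - 27722)/(s(-7*(6 + 7)) - 11592) = (-13778 - 27722)/(-I*√6/3 - 11592) = -41500/(-11592 - I*√6/3)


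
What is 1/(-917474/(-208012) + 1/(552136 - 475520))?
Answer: 3984261848/17573348999 ≈ 0.22672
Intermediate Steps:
1/(-917474/(-208012) + 1/(552136 - 475520)) = 1/(-917474*(-1/208012) + 1/76616) = 1/(458737/104006 + 1/76616) = 1/(17573348999/3984261848) = 3984261848/17573348999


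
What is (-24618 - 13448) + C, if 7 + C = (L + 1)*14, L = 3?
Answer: -38017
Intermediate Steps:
C = 49 (C = -7 + (3 + 1)*14 = -7 + 4*14 = -7 + 56 = 49)
(-24618 - 13448) + C = (-24618 - 13448) + 49 = -38066 + 49 = -38017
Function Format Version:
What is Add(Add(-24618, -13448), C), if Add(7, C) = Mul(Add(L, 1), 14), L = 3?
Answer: -38017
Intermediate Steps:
C = 49 (C = Add(-7, Mul(Add(3, 1), 14)) = Add(-7, Mul(4, 14)) = Add(-7, 56) = 49)
Add(Add(-24618, -13448), C) = Add(Add(-24618, -13448), 49) = Add(-38066, 49) = -38017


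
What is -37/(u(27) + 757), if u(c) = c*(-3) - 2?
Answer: -37/674 ≈ -0.054896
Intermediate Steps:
u(c) = -2 - 3*c (u(c) = -3*c - 2 = -2 - 3*c)
-37/(u(27) + 757) = -37/((-2 - 3*27) + 757) = -37/((-2 - 81) + 757) = -37/(-83 + 757) = -37/674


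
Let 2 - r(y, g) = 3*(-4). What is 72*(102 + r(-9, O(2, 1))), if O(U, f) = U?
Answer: 8352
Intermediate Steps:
r(y, g) = 14 (r(y, g) = 2 - 3*(-4) = 2 - 1*(-12) = 2 + 12 = 14)
72*(102 + r(-9, O(2, 1))) = 72*(102 + 14) = 72*116 = 8352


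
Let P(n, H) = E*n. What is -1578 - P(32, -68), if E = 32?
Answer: -2602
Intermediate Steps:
P(n, H) = 32*n
-1578 - P(32, -68) = -1578 - 32*32 = -1578 - 1*1024 = -1578 - 1024 = -2602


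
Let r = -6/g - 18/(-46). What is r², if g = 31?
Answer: 19881/508369 ≈ 0.039107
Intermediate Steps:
r = 141/713 (r = -6/31 - 18/(-46) = -6*1/31 - 18*(-1/46) = -6/31 + 9/23 = 141/713 ≈ 0.19776)
r² = (141/713)² = 19881/508369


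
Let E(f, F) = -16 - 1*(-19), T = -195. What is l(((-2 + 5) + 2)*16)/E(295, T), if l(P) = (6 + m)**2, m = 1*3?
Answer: 27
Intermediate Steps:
m = 3
E(f, F) = 3 (E(f, F) = -16 + 19 = 3)
l(P) = 81 (l(P) = (6 + 3)**2 = 9**2 = 81)
l(((-2 + 5) + 2)*16)/E(295, T) = 81/3 = 81*(1/3) = 27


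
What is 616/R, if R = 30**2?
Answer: 154/225 ≈ 0.68444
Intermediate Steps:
R = 900
616/R = 616/900 = 616*(1/900) = 154/225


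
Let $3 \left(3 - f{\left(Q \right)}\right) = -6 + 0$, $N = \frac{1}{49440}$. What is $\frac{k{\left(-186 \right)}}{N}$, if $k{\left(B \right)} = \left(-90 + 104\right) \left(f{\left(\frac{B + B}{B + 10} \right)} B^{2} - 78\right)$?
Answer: $119675848320$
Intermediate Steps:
$N = \frac{1}{49440} \approx 2.0227 \cdot 10^{-5}$
$f{\left(Q \right)} = 5$ ($f{\left(Q \right)} = 3 - \frac{-6 + 0}{3} = 3 - -2 = 3 + 2 = 5$)
$k{\left(B \right)} = -1092 + 70 B^{2}$ ($k{\left(B \right)} = \left(-90 + 104\right) \left(5 B^{2} - 78\right) = 14 \left(-78 + 5 B^{2}\right) = -1092 + 70 B^{2}$)
$\frac{k{\left(-186 \right)}}{N} = \left(-1092 + 70 \left(-186\right)^{2}\right) \frac{1}{\frac{1}{49440}} = \left(-1092 + 70 \cdot 34596\right) 49440 = \left(-1092 + 2421720\right) 49440 = 2420628 \cdot 49440 = 119675848320$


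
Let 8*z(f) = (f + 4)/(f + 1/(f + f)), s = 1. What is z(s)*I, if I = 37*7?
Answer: 1295/12 ≈ 107.92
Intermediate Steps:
z(f) = (4 + f)/(8*(f + 1/(2*f))) (z(f) = ((f + 4)/(f + 1/(f + f)))/8 = ((4 + f)/(f + 1/(2*f)))/8 = (4 + f)/(8*(f + 1/(2*f))))
I = 259
z(s)*I = ((¼)*1*(4 + 1)/(1 + 2*1²))*259 = ((¼)*1*5/(1 + 2*1))*259 = ((¼)*1*5/(1 + 2))*259 = ((¼)*1*5/3)*259 = ((¼)*1*(⅓)*5)*259 = (5/12)*259 = 1295/12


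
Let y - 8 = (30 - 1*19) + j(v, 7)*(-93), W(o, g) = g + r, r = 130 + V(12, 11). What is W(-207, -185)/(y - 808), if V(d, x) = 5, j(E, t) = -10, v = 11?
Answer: -50/141 ≈ -0.35461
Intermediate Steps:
r = 135 (r = 130 + 5 = 135)
W(o, g) = 135 + g (W(o, g) = g + 135 = 135 + g)
y = 949 (y = 8 + ((30 - 1*19) - 10*(-93)) = 8 + ((30 - 19) + 930) = 8 + (11 + 930) = 8 + 941 = 949)
W(-207, -185)/(y - 808) = (135 - 185)/(949 - 808) = -50/141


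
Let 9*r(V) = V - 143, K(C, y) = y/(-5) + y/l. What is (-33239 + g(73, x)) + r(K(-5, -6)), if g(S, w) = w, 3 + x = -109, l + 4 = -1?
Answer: -1501498/45 ≈ -33367.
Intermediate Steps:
l = -5 (l = -4 - 1 = -5)
K(C, y) = -2*y/5 (K(C, y) = y/(-5) + y/(-5) = y*(-⅕) + y*(-⅕) = -y/5 - y/5 = -2*y/5)
x = -112 (x = -3 - 109 = -112)
r(V) = -143/9 + V/9 (r(V) = (V - 143)/9 = (-143 + V)/9 = -143/9 + V/9)
(-33239 + g(73, x)) + r(K(-5, -6)) = (-33239 - 112) + (-143/9 + (-⅖*(-6))/9) = -33351 + (-143/9 + (⅑)*(12/5)) = -33351 + (-143/9 + 4/15) = -33351 - 703/45 = -1501498/45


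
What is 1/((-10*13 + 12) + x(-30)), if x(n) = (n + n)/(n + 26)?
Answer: -1/103 ≈ -0.0097087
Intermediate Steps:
x(n) = 2*n/(26 + n) (x(n) = (2*n)/(26 + n) = 2*n/(26 + n))
1/((-10*13 + 12) + x(-30)) = 1/((-10*13 + 12) + 2*(-30)/(26 - 30)) = 1/((-130 + 12) + 2*(-30)/(-4)) = 1/(-118 + 2*(-30)*(-¼)) = 1/(-118 + 15) = 1/(-103) = -1/103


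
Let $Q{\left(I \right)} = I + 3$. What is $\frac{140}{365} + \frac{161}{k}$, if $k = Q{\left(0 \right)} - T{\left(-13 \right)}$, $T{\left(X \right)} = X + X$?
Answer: $\frac{12565}{2117} \approx 5.9353$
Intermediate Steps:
$T{\left(X \right)} = 2 X$
$Q{\left(I \right)} = 3 + I$
$k = 29$ ($k = \left(3 + 0\right) - 2 \left(-13\right) = 3 - -26 = 3 + 26 = 29$)
$\frac{140}{365} + \frac{161}{k} = \frac{140}{365} + \frac{161}{29} = 140 \cdot \frac{1}{365} + 161 \cdot \frac{1}{29} = \frac{28}{73} + \frac{161}{29} = \frac{12565}{2117}$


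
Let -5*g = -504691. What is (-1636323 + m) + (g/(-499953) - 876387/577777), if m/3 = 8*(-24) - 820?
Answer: -2367739706495539357/1444306722405 ≈ -1.6394e+6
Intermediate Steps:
g = 504691/5 (g = -⅕*(-504691) = 504691/5 ≈ 1.0094e+5)
m = -3036 (m = 3*(8*(-24) - 820) = 3*(-192 - 820) = 3*(-1012) = -3036)
(-1636323 + m) + (g/(-499953) - 876387/577777) = (-1636323 - 3036) + ((504691/5)/(-499953) - 876387/577777) = -1639359 + ((504691/5)*(-1/499953) - 876387*1/577777) = -1639359 + (-504691/2499765 - 876387/577777) = -1639359 - 2482360400962/1444306722405 = -2367739706495539357/1444306722405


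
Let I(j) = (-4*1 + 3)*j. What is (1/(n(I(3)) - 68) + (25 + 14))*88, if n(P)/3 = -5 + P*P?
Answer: 24013/7 ≈ 3430.4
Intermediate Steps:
I(j) = -j (I(j) = (-4 + 3)*j = -j)
n(P) = -15 + 3*P² (n(P) = 3*(-5 + P*P) = 3*(-5 + P²) = -15 + 3*P²)
(1/(n(I(3)) - 68) + (25 + 14))*88 = (1/((-15 + 3*(-1*3)²) - 68) + (25 + 14))*88 = (1/((-15 + 3*(-3)²) - 68) + 39)*88 = (1/((-15 + 3*9) - 68) + 39)*88 = (1/((-15 + 27) - 68) + 39)*88 = (1/(12 - 68) + 39)*88 = (1/(-56) + 39)*88 = (-1/56 + 39)*88 = (2183/56)*88 = 24013/7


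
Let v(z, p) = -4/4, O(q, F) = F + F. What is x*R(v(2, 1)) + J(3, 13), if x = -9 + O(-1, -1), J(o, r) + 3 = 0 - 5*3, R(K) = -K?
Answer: -29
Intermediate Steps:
O(q, F) = 2*F
v(z, p) = -1 (v(z, p) = -4*¼ = -1)
J(o, r) = -18 (J(o, r) = -3 + (0 - 5*3) = -3 + (0 - 15) = -3 - 15 = -18)
x = -11 (x = -9 + 2*(-1) = -9 - 2 = -11)
x*R(v(2, 1)) + J(3, 13) = -(-11)*(-1) - 18 = -11*1 - 18 = -11 - 18 = -29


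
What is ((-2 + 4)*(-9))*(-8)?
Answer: 144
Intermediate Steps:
((-2 + 4)*(-9))*(-8) = (2*(-9))*(-8) = -18*(-8) = 144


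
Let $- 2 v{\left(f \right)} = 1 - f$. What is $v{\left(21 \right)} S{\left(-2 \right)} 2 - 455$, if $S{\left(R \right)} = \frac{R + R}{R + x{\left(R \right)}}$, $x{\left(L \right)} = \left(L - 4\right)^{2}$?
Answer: $- \frac{7775}{17} \approx -457.35$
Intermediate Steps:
$x{\left(L \right)} = \left(-4 + L\right)^{2}$
$S{\left(R \right)} = \frac{2 R}{R + \left(-4 + R\right)^{2}}$ ($S{\left(R \right)} = \frac{R + R}{R + \left(-4 + R\right)^{2}} = \frac{2 R}{R + \left(-4 + R\right)^{2}}$)
$v{\left(f \right)} = - \frac{1}{2} + \frac{f}{2}$ ($v{\left(f \right)} = - \frac{1 - f}{2} = - \frac{1}{2} + \frac{f}{2}$)
$v{\left(21 \right)} S{\left(-2 \right)} 2 - 455 = \left(- \frac{1}{2} + \frac{1}{2} \cdot 21\right) 2 \left(-2\right) \frac{1}{-2 + \left(-4 - 2\right)^{2}} \cdot 2 - 455 = \left(- \frac{1}{2} + \frac{21}{2}\right) 2 \left(-2\right) \frac{1}{-2 + \left(-6\right)^{2}} \cdot 2 - 455 = 10 \cdot 2 \left(-2\right) \frac{1}{-2 + 36} \cdot 2 - 455 = 10 \cdot 2 \left(-2\right) \frac{1}{34} \cdot 2 - 455 = 10 \left(\left(- \frac{2}{17}\right) 2\right) - 455 = 10 \left(- \frac{4}{17}\right) - 455 = - \frac{40}{17} - 455 = - \frac{7775}{17}$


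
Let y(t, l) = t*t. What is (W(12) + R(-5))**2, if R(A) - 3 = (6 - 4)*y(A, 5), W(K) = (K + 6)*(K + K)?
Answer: 235225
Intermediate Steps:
y(t, l) = t**2
W(K) = 2*K*(6 + K) (W(K) = (6 + K)*(2*K) = 2*K*(6 + K))
R(A) = 3 + 2*A**2 (R(A) = 3 + (6 - 4)*A**2 = 3 + 2*A**2)
(W(12) + R(-5))**2 = (2*12*(6 + 12) + (3 + 2*(-5)**2))**2 = (2*12*18 + (3 + 2*25))**2 = (432 + (3 + 50))**2 = (432 + 53)**2 = 485**2 = 235225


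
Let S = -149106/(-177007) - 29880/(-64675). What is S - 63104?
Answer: -144479019751738/2289585545 ≈ -63103.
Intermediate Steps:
S = 2986479942/2289585545 (S = -149106*(-1/177007) - 29880*(-1/64675) = 149106/177007 + 5976/12935 = 2986479942/2289585545 ≈ 1.3044)
S - 63104 = 2986479942/2289585545 - 63104 = -144479019751738/2289585545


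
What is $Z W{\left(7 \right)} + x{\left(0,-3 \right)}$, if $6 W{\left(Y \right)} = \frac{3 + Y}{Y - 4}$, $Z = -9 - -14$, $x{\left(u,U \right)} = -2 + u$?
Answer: $\frac{7}{9} \approx 0.77778$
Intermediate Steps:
$Z = 5$ ($Z = -9 + 14 = 5$)
$W{\left(Y \right)} = \frac{3 + Y}{6 \left(-4 + Y\right)}$ ($W{\left(Y \right)} = \frac{\left(3 + Y\right) \frac{1}{Y - 4}}{6} = \frac{\left(3 + Y\right) \frac{1}{-4 + Y}}{6} = \frac{\frac{1}{-4 + Y} \left(3 + Y\right)}{6} = \frac{3 + Y}{6 \left(-4 + Y\right)}$)
$Z W{\left(7 \right)} + x{\left(0,-3 \right)} = 5 \frac{3 + 7}{6 \left(-4 + 7\right)} + \left(-2 + 0\right) = 5 \cdot \frac{1}{6} \cdot \frac{1}{3} \cdot 10 - 2 = 5 \cdot \frac{5}{9} - 2 = \frac{25}{9} - 2 = \frac{7}{9}$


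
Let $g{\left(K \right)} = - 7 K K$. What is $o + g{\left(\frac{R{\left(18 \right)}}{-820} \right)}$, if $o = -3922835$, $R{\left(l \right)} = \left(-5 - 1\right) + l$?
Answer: $- \frac{164857140938}{42025} \approx -3.9228 \cdot 10^{6}$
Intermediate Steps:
$R{\left(l \right)} = -6 + l$
$g{\left(K \right)} = - 7 K^{2}$
$o + g{\left(\frac{R{\left(18 \right)}}{-820} \right)} = -3922835 - 7 \left(\frac{-6 + 18}{-820}\right)^{2} = -3922835 - 7 \left(12 \left(- \frac{1}{820}\right)\right)^{2} = -3922835 - 7 \left(- \frac{3}{205}\right)^{2} = -3922835 - \frac{63}{42025} = - \frac{164857140938}{42025}$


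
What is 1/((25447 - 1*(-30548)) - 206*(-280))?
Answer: 1/113675 ≈ 8.7970e-6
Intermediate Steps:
1/((25447 - 1*(-30548)) - 206*(-280)) = 1/((25447 + 30548) + 57680) = 1/(55995 + 57680) = 1/113675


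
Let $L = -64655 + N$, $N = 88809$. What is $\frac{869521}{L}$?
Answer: $\frac{869521}{24154} \approx 35.999$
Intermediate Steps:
$L = 24154$ ($L = -64655 + 88809 = 24154$)
$\frac{869521}{L} = \frac{869521}{24154}$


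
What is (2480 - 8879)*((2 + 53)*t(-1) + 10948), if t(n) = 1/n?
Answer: -69704307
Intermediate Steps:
(2480 - 8879)*((2 + 53)*t(-1) + 10948) = (2480 - 8879)*((2 + 53)/(-1) + 10948) = -6399*(55*(-1) + 10948) = -6399*(-55 + 10948) = -6399*10893 = -69704307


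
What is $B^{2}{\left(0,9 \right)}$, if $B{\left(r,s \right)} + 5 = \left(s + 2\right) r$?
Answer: $25$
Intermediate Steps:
$B{\left(r,s \right)} = -5 + r \left(2 + s\right)$ ($B{\left(r,s \right)} = -5 + \left(s + 2\right) r = -5 + \left(2 + s\right) r = -5 + r \left(2 + s\right)$)
$B^{2}{\left(0,9 \right)} = \left(-5 + 2 \cdot 0 + 0 \cdot 9\right)^{2} = \left(-5 + 0 + 0\right)^{2} = \left(-5\right)^{2} = 25$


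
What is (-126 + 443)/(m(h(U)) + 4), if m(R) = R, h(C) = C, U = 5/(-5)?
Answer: 317/3 ≈ 105.67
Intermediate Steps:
U = -1 (U = 5*(-⅕) = -1)
(-126 + 443)/(m(h(U)) + 4) = (-126 + 443)/(-1 + 4) = 317/3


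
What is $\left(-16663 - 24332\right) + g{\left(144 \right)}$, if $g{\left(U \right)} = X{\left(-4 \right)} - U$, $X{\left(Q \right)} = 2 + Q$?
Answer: $-41141$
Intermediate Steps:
$g{\left(U \right)} = -2 - U$ ($g{\left(U \right)} = \left(2 - 4\right) - U = -2 - U$)
$\left(-16663 - 24332\right) + g{\left(144 \right)} = \left(-16663 - 24332\right) - 146 = -40995 - 146 = -41141$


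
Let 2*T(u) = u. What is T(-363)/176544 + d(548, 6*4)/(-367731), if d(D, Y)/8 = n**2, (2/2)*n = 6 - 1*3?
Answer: -5885507/4808940864 ≈ -0.0012239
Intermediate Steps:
T(u) = u/2
n = 3 (n = 6 - 1*3 = 6 - 3 = 3)
d(D, Y) = 72 (d(D, Y) = 8*3**2 = 8*9 = 72)
T(-363)/176544 + d(548, 6*4)/(-367731) = ((1/2)*(-363))/176544 + 72/(-367731) = -363/2*1/176544 + 72*(-1/367731) = -121/117696 - 8/40859 = -5885507/4808940864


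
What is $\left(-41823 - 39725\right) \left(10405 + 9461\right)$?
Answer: $-1620032568$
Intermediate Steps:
$\left(-41823 - 39725\right) \left(10405 + 9461\right) = \left(-81548\right) 19866 = -1620032568$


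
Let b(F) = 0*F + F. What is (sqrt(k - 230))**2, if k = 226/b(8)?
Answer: -807/4 ≈ -201.75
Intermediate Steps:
b(F) = F (b(F) = 0 + F = F)
k = 113/4 (k = 226/8 = 226*(1/8) = 113/4 ≈ 28.250)
(sqrt(k - 230))**2 = (sqrt(113/4 - 230))**2 = (sqrt(-807/4))**2 = (I*sqrt(807)/2)**2 = -807/4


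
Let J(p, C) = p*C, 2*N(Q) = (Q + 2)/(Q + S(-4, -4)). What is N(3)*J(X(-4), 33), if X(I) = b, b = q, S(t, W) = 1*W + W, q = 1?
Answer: -33/2 ≈ -16.500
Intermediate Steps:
S(t, W) = 2*W (S(t, W) = W + W = 2*W)
b = 1
X(I) = 1
N(Q) = (2 + Q)/(2*(-8 + Q)) (N(Q) = ((Q + 2)/(Q + 2*(-4)))/2 = ((2 + Q)/(Q - 8))/2 = ((2 + Q)/(-8 + Q))/2 = (2 + Q)/(2*(-8 + Q)))
J(p, C) = C*p
N(3)*J(X(-4), 33) = ((2 + 3)/(2*(-8 + 3)))*(33*1) = ((½)*5/(-5))*33 = ((½)*(-⅕)*5)*33 = -½*33 = -33/2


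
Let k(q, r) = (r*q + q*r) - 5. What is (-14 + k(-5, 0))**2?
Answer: 361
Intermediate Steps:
k(q, r) = -5 + 2*q*r (k(q, r) = (q*r + q*r) - 5 = 2*q*r - 5 = -5 + 2*q*r)
(-14 + k(-5, 0))**2 = (-14 + (-5 + 2*(-5)*0))**2 = (-14 + (-5 + 0))**2 = (-14 - 5)**2 = (-19)**2 = 361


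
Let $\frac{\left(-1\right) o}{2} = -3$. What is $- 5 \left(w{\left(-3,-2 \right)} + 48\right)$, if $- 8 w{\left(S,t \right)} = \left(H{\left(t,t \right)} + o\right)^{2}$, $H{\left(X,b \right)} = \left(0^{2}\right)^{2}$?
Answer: $- \frac{435}{2} \approx -217.5$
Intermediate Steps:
$o = 6$ ($o = \left(-2\right) \left(-3\right) = 6$)
$H{\left(X,b \right)} = 0$ ($H{\left(X,b \right)} = 0^{2} = 0$)
$w{\left(S,t \right)} = - \frac{9}{2}$ ($w{\left(S,t \right)} = - \frac{\left(0 + 6\right)^{2}}{8} = - \frac{6^{2}}{8} = \left(- \frac{1}{8}\right) 36 = - \frac{9}{2}$)
$- 5 \left(w{\left(-3,-2 \right)} + 48\right) = - 5 \left(- \frac{9}{2} + 48\right) = \left(-5\right) \frac{87}{2} = - \frac{435}{2}$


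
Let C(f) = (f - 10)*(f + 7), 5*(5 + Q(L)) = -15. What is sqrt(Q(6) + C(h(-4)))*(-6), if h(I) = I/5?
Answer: -6*I*sqrt(1874)/5 ≈ -51.948*I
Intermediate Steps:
Q(L) = -8 (Q(L) = -5 + (1/5)*(-15) = -5 - 3 = -8)
h(I) = I/5 (h(I) = I*(1/5) = I/5)
C(f) = (-10 + f)*(7 + f)
sqrt(Q(6) + C(h(-4)))*(-6) = sqrt(-8 + (-70 + ((1/5)*(-4))**2 - 3*(-4)/5))*(-6) = sqrt(-8 + (-70 + (-4/5)**2 - 3*(-4/5)))*(-6) = sqrt(-8 + (-70 + 16/25 + 12/5))*(-6) = sqrt(-8 - 1674/25)*(-6) = sqrt(-1874/25)*(-6) = (I*sqrt(1874)/5)*(-6) = -6*I*sqrt(1874)/5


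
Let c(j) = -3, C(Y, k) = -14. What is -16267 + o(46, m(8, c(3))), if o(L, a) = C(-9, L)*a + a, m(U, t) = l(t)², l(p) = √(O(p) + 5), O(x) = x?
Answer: -16293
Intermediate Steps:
l(p) = √(5 + p) (l(p) = √(p + 5) = √(5 + p))
m(U, t) = 5 + t (m(U, t) = (√(5 + t))² = 5 + t)
o(L, a) = -13*a (o(L, a) = -14*a + a = -13*a)
-16267 + o(46, m(8, c(3))) = -16267 - 13*(5 - 3) = -16267 - 13*2 = -16267 - 26 = -16293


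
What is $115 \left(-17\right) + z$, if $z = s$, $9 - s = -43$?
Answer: $-1903$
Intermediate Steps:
$s = 52$ ($s = 9 - -43 = 9 + 43 = 52$)
$z = 52$
$115 \left(-17\right) + z = 115 \left(-17\right) + 52 = -1955 + 52 = -1903$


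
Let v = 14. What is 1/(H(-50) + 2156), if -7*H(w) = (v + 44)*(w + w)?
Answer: 7/20892 ≈ 0.00033506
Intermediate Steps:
H(w) = -116*w/7 (H(w) = -(14 + 44)*(w + w)/7 = -58*2*w/7 = -116*w/7)
1/(H(-50) + 2156) = 1/(-116/7*(-50) + 2156) = 1/(5800/7 + 2156) = 1/(20892/7) = 7/20892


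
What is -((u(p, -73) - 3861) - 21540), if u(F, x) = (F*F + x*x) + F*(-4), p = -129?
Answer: 2915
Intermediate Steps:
u(F, x) = F² + x² - 4*F (u(F, x) = (F² + x²) - 4*F = F² + x² - 4*F)
-((u(p, -73) - 3861) - 21540) = -((((-129)² + (-73)² - 4*(-129)) - 3861) - 21540) = -(((16641 + 5329 + 516) - 3861) - 21540) = -((22486 - 3861) - 21540) = -(18625 - 21540) = -1*(-2915) = 2915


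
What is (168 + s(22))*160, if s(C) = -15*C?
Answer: -25920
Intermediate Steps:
(168 + s(22))*160 = (168 - 15*22)*160 = (168 - 330)*160 = -162*160 = -25920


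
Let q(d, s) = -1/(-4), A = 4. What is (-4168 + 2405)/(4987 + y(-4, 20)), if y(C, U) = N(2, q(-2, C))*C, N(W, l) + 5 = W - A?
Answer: -1763/5015 ≈ -0.35155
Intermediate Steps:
q(d, s) = ¼ (q(d, s) = -1*(-¼) = ¼)
N(W, l) = -9 + W (N(W, l) = -5 + (W - 1*4) = -5 + (W - 4) = -5 + (-4 + W) = -9 + W)
y(C, U) = -7*C (y(C, U) = (-9 + 2)*C = -7*C)
(-4168 + 2405)/(4987 + y(-4, 20)) = (-4168 + 2405)/(4987 - 7*(-4)) = -1763/(4987 + 28) = -1763/5015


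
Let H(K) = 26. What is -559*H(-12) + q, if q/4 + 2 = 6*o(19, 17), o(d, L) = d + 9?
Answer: -13870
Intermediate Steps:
o(d, L) = 9 + d
q = 664 (q = -8 + 4*(6*(9 + 19)) = -8 + 4*(6*28) = -8 + 4*168 = -8 + 672 = 664)
-559*H(-12) + q = -559*26 + 664 = -14534 + 664 = -13870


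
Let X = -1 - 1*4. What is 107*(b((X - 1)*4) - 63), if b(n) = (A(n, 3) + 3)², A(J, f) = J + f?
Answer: 27927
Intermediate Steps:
X = -5 (X = -1 - 4 = -5)
b(n) = (6 + n)² (b(n) = ((n + 3) + 3)² = ((3 + n) + 3)² = (6 + n)²)
107*(b((X - 1)*4) - 63) = 107*((6 + (-5 - 1)*4)² - 63) = 107*((6 - 6*4)² - 63) = 107*((6 - 24)² - 63) = 107*((-18)² - 63) = 107*(324 - 63) = 107*261 = 27927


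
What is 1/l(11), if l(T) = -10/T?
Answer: -11/10 ≈ -1.1000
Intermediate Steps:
1/l(11) = 1/(-10/11) = -11/10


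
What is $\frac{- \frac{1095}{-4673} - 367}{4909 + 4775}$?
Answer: $- \frac{428474}{11313333} \approx -0.037873$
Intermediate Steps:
$\frac{- \frac{1095}{-4673} - 367}{4909 + 4775} = \frac{\left(-1095\right) \left(- \frac{1}{4673}\right) - 367}{9684} = \left(\frac{1095}{4673} - 367\right) \frac{1}{9684} = \left(- \frac{1713896}{4673}\right) \frac{1}{9684} = - \frac{428474}{11313333}$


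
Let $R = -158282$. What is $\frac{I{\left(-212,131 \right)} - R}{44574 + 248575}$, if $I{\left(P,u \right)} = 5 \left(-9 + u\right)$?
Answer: $\frac{158892}{293149} \approx 0.54202$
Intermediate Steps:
$I{\left(P,u \right)} = -45 + 5 u$
$\frac{I{\left(-212,131 \right)} - R}{44574 + 248575} = \frac{\left(-45 + 5 \cdot 131\right) - -158282}{44574 + 248575} = \frac{\left(-45 + 655\right) + 158282}{293149} = \left(610 + 158282\right) \frac{1}{293149} = 158892 \cdot \frac{1}{293149} = \frac{158892}{293149}$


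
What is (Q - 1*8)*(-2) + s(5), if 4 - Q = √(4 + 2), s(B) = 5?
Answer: 13 + 2*√6 ≈ 17.899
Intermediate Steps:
Q = 4 - √6 (Q = 4 - √(4 + 2) = 4 - √6 ≈ 1.5505)
(Q - 1*8)*(-2) + s(5) = ((4 - √6) - 1*8)*(-2) + 5 = ((4 - √6) - 8)*(-2) + 5 = (-4 - √6)*(-2) + 5 = (8 + 2*√6) + 5 = 13 + 2*√6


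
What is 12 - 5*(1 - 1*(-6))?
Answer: -23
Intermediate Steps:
12 - 5*(1 - 1*(-6)) = 12 - 5*(1 + 6) = 12 - 5*7 = 12 - 35 = -23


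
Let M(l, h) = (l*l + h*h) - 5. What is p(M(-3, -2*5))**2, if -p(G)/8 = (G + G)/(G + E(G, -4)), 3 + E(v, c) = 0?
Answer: 2768896/10201 ≈ 271.43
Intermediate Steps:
M(l, h) = -5 + h**2 + l**2 (M(l, h) = (l**2 + h**2) - 5 = (h**2 + l**2) - 5 = -5 + h**2 + l**2)
E(v, c) = -3 (E(v, c) = -3 + 0 = -3)
p(G) = -16*G/(-3 + G) (p(G) = -8*(G + G)/(G - 3) = -8*2*G/(-3 + G) = -16*G/(-3 + G))
p(M(-3, -2*5))**2 = (-16*(-5 + (-2*5)**2 + (-3)**2)/(-3 + (-5 + (-2*5)**2 + (-3)**2)))**2 = (-16*(-5 + (-10)**2 + 9)/(-3 + (-5 + (-10)**2 + 9)))**2 = (-16*(-5 + 100 + 9)/(-3 + (-5 + 100 + 9)))**2 = (-16*104/(-3 + 104))**2 = (-16*104/101)**2 = (-16*104*1/101)**2 = (-1664/101)**2 = 2768896/10201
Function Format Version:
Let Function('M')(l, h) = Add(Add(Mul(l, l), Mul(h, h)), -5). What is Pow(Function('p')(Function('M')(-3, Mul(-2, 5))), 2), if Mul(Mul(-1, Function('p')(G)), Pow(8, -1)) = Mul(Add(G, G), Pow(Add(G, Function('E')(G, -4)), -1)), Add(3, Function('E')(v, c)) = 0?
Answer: Rational(2768896, 10201) ≈ 271.43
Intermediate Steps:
Function('M')(l, h) = Add(-5, Pow(h, 2), Pow(l, 2)) (Function('M')(l, h) = Add(Add(Pow(l, 2), Pow(h, 2)), -5) = Add(Add(Pow(h, 2), Pow(l, 2)), -5) = Add(-5, Pow(h, 2), Pow(l, 2)))
Function('E')(v, c) = -3 (Function('E')(v, c) = Add(-3, 0) = -3)
Function('p')(G) = Mul(-16, G, Pow(Add(-3, G), -1)) (Function('p')(G) = Mul(-8, Mul(Add(G, G), Pow(Add(G, -3), -1))) = Mul(-8, Mul(Mul(2, G), Pow(Add(-3, G), -1))) = Mul(-8, Mul(2, G, Pow(Add(-3, G), -1))) = Mul(-16, G, Pow(Add(-3, G), -1)))
Pow(Function('p')(Function('M')(-3, Mul(-2, 5))), 2) = Pow(Mul(-16, Add(-5, Pow(Mul(-2, 5), 2), Pow(-3, 2)), Pow(Add(-3, Add(-5, Pow(Mul(-2, 5), 2), Pow(-3, 2))), -1)), 2) = Pow(Mul(-16, Add(-5, Pow(-10, 2), 9), Pow(Add(-3, Add(-5, Pow(-10, 2), 9)), -1)), 2) = Pow(Mul(-16, Add(-5, 100, 9), Pow(Add(-3, Add(-5, 100, 9)), -1)), 2) = Pow(Mul(-16, 104, Pow(Add(-3, 104), -1)), 2) = Pow(Mul(-16, 104, Pow(101, -1)), 2) = Pow(Mul(-16, 104, Rational(1, 101)), 2) = Pow(Rational(-1664, 101), 2) = Rational(2768896, 10201)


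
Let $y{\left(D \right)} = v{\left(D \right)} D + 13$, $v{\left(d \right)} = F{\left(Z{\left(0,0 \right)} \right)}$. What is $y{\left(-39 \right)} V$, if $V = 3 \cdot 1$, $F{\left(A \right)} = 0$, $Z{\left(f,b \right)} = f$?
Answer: $39$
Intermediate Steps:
$v{\left(d \right)} = 0$
$V = 3$
$y{\left(D \right)} = 13$ ($y{\left(D \right)} = 0 D + 13 = 0 + 13 = 13$)
$y{\left(-39 \right)} V = 13 \cdot 3 = 39$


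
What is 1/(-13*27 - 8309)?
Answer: -1/8660 ≈ -0.00011547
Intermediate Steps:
1/(-13*27 - 8309) = 1/(-351 - 8309) = 1/(-8660) = -1/8660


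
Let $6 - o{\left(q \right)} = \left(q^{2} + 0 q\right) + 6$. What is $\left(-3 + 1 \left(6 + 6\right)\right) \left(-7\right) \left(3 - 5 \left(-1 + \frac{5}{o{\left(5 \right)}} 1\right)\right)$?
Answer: $-567$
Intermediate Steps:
$o{\left(q \right)} = - q^{2}$ ($o{\left(q \right)} = 6 - \left(\left(q^{2} + 0 q\right) + 6\right) = 6 - \left(\left(q^{2} + 0\right) + 6\right) = 6 - \left(q^{2} + 6\right) = 6 - \left(6 + q^{2}\right) = - q^{2}$)
$\left(-3 + 1 \left(6 + 6\right)\right) \left(-7\right) \left(3 - 5 \left(-1 + \frac{5}{o{\left(5 \right)}} 1\right)\right) = \left(-3 + 1 \left(6 + 6\right)\right) \left(-7\right) \left(3 - 5 \left(-1 + \frac{5}{\left(-1\right) 5^{2}} \cdot 1\right)\right) = \left(-3 + 1 \cdot 12\right) \left(-7\right) \left(3 - 5 \left(-1 + \frac{5}{\left(-1\right) 25} \cdot 1\right)\right) = \left(-3 + 12\right) \left(-7\right) \left(3 - 5 \left(-1 + \frac{5}{-25} \cdot 1\right)\right) = 9 \left(-7\right) \left(3 - 5 \left(-1 + 5 \left(- \frac{1}{25}\right) 1\right)\right) = - 63 \left(3 - 5 \left(-1 - \frac{1}{5}\right)\right) = - 63 \left(3 - -6\right) = - 63 \left(3 + 6\right) = \left(-63\right) 9 = -567$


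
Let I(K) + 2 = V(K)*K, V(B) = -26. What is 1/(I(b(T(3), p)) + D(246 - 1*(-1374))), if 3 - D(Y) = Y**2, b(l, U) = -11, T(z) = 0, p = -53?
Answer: -1/2624113 ≈ -3.8108e-7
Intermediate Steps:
D(Y) = 3 - Y**2
I(K) = -2 - 26*K
1/(I(b(T(3), p)) + D(246 - 1*(-1374))) = 1/((-2 - 26*(-11)) + (3 - (246 - 1*(-1374))**2)) = 1/((-2 + 286) + (3 - (246 + 1374)**2)) = 1/(284 + (3 - 1*1620**2)) = 1/(284 + (3 - 1*2624400)) = 1/(284 + (3 - 2624400)) = 1/(284 - 2624397) = 1/(-2624113) = -1/2624113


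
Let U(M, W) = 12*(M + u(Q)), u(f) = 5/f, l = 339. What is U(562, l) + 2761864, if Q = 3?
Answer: 2768628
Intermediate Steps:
U(M, W) = 20 + 12*M (U(M, W) = 12*(M + 5/3) = 12*(5/3 + M) = 20 + 12*M)
U(562, l) + 2761864 = (20 + 12*562) + 2761864 = (20 + 6744) + 2761864 = 6764 + 2761864 = 2768628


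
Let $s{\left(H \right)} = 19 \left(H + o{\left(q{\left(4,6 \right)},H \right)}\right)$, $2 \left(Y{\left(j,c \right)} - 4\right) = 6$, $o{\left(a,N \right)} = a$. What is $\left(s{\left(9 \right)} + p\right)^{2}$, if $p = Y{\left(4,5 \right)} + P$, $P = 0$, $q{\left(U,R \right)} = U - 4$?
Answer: $31684$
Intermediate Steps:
$q{\left(U,R \right)} = -4 + U$ ($q{\left(U,R \right)} = U - 4 = -4 + U$)
$Y{\left(j,c \right)} = 7$ ($Y{\left(j,c \right)} = 4 + \frac{1}{2} \cdot 6 = 4 + 3 = 7$)
$p = 7$ ($p = 7 + 0 = 7$)
$s{\left(H \right)} = 19 H$ ($s{\left(H \right)} = 19 \left(H + \left(-4 + 4\right)\right) = 19 \left(H + 0\right) = 19 H$)
$\left(s{\left(9 \right)} + p\right)^{2} = \left(19 \cdot 9 + 7\right)^{2} = \left(171 + 7\right)^{2} = 178^{2} = 31684$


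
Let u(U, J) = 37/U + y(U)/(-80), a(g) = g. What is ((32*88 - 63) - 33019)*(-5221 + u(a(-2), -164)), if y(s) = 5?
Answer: 1268644789/8 ≈ 1.5858e+8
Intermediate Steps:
u(U, J) = -1/16 + 37/U (u(U, J) = 37/U + 5/(-80) = 37/U + 5*(-1/80) = 37/U - 1/16 = -1/16 + 37/U)
((32*88 - 63) - 33019)*(-5221 + u(a(-2), -164)) = ((32*88 - 63) - 33019)*(-5221 + (1/16)*(592 - 1*(-2))/(-2)) = ((2816 - 63) - 33019)*(-5221 + (1/16)*(-½)*(592 + 2)) = (2753 - 33019)*(-5221 + (1/16)*(-½)*594) = -30266*(-5221 - 297/16) = -30266*(-83833/16) = 1268644789/8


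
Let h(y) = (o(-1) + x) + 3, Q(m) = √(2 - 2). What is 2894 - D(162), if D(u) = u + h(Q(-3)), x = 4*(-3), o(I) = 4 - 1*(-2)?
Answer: 2735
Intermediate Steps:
o(I) = 6 (o(I) = 4 + 2 = 6)
x = -12
Q(m) = 0 (Q(m) = √0 = 0)
h(y) = -3 (h(y) = (6 - 12) + 3 = -6 + 3 = -3)
D(u) = -3 + u (D(u) = u - 3 = -3 + u)
2894 - D(162) = 2894 - (-3 + 162) = 2894 - 1*159 = 2894 - 159 = 2735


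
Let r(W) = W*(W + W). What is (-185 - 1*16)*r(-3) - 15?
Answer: -3633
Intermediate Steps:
r(W) = 2*W² (r(W) = W*(2*W) = 2*W²)
(-185 - 1*16)*r(-3) - 15 = (-185 - 1*16)*(2*(-3)²) - 15 = (-185 - 16)*(2*9) - 15 = -201*18 - 15 = -3618 - 15 = -3633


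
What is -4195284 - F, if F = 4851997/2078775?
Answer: -8721056349097/2078775 ≈ -4.1953e+6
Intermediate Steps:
F = 4851997/2078775 (F = 4851997*(1/2078775) = 4851997/2078775 ≈ 2.3341)
-4195284 - F = -4195284 - 1*4851997/2078775 = -4195284 - 4851997/2078775 = -8721056349097/2078775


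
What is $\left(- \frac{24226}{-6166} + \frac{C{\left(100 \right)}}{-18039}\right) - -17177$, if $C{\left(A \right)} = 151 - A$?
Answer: $\frac{318501366041}{18538079} \approx 17181.0$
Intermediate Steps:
$\left(- \frac{24226}{-6166} + \frac{C{\left(100 \right)}}{-18039}\right) - -17177 = \left(- \frac{24226}{-6166} + \frac{151 - 100}{-18039}\right) - -17177 = \left(\left(-24226\right) \left(- \frac{1}{6166}\right) + \left(151 - 100\right) \left(- \frac{1}{18039}\right)\right) + 17177 = \left(\frac{12113}{3083} + 51 \left(- \frac{1}{18039}\right)\right) + 17177 = \left(\frac{12113}{3083} - \frac{17}{6013}\right) + 17177 = \frac{72783058}{18538079} + 17177 = \frac{318501366041}{18538079}$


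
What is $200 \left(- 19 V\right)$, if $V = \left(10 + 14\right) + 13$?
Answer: $-140600$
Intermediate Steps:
$V = 37$ ($V = 24 + 13 = 37$)
$200 \left(- 19 V\right) = 200 \left(\left(-19\right) 37\right) = 200 \left(-703\right) = -140600$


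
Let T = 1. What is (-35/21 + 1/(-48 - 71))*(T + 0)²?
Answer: -598/357 ≈ -1.6751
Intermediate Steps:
(-35/21 + 1/(-48 - 71))*(T + 0)² = (-35/21 + 1/(-48 - 71))*(1 + 0)² = (-35*1/21 + 1/(-119))*1² = (-5/3 - 1/119)*1 = -598/357*1 = -598/357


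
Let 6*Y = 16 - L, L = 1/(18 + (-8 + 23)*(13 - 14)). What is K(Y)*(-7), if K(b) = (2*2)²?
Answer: -112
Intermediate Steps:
L = ⅓ (L = 1/(18 + 15*(-1)) = 1/(18 - 15) = 1/3 = ⅓ ≈ 0.33333)
Y = 47/18 (Y = (16 - 1*⅓)/6 = (16 - ⅓)/6 = (⅙)*(47/3) = 47/18 ≈ 2.6111)
K(b) = 16 (K(b) = 4² = 16)
K(Y)*(-7) = 16*(-7) = -112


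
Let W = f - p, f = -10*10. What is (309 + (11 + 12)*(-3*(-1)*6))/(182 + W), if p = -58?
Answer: 723/140 ≈ 5.1643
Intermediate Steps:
f = -100
W = -42 (W = -100 - 1*(-58) = -100 + 58 = -42)
(309 + (11 + 12)*(-3*(-1)*6))/(182 + W) = (309 + (11 + 12)*(-3*(-1)*6))/(182 - 42) = (309 + 23*(3*6))/140 = (309 + 23*18)*(1/140) = (309 + 414)*(1/140) = 723*(1/140) = 723/140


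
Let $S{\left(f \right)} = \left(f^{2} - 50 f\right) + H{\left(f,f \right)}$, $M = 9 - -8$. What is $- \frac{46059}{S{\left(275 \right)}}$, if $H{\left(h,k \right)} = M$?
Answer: $- \frac{46059}{61892} \approx -0.74418$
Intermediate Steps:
$M = 17$ ($M = 9 + 8 = 17$)
$H{\left(h,k \right)} = 17$
$S{\left(f \right)} = 17 + f^{2} - 50 f$ ($S{\left(f \right)} = \left(f^{2} - 50 f\right) + 17 = 17 + f^{2} - 50 f$)
$- \frac{46059}{S{\left(275 \right)}} = - \frac{46059}{17 + 275^{2} - 13750} = - \frac{46059}{17 + 75625 - 13750} = - \frac{46059}{61892}$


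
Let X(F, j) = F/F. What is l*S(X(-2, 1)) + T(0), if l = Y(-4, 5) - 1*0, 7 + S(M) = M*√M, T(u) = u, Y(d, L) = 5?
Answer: -30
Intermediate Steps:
X(F, j) = 1
S(M) = -7 + M^(3/2) (S(M) = -7 + M*√M = -7 + M^(3/2))
l = 5 (l = 5 - 1*0 = 5 + 0 = 5)
l*S(X(-2, 1)) + T(0) = 5*(-7 + 1^(3/2)) + 0 = 5*(-7 + 1) + 0 = 5*(-6) + 0 = -30 + 0 = -30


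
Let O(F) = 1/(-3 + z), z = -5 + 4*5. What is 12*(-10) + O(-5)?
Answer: -1439/12 ≈ -119.92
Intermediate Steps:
z = 15 (z = -5 + 20 = 15)
O(F) = 1/12 (O(F) = 1/(-3 + 15) = 1/12)
12*(-10) + O(-5) = 12*(-10) + 1/12 = -120 + 1/12 = -1439/12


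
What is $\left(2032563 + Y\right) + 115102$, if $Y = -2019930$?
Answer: $127735$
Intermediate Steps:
$\left(2032563 + Y\right) + 115102 = \left(2032563 - 2019930\right) + 115102 = 12633 + 115102 = 127735$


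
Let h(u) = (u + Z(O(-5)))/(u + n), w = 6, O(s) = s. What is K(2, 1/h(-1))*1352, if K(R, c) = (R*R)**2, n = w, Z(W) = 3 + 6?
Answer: 21632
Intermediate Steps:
Z(W) = 9
n = 6
h(u) = (9 + u)/(6 + u) (h(u) = (u + 9)/(u + 6) = (9 + u)/(6 + u))
K(R, c) = R**4 (K(R, c) = (R**2)**2 = R**4)
K(2, 1/h(-1))*1352 = 2**4*1352 = 16*1352 = 21632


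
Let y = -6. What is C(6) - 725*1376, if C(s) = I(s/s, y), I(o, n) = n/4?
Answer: -1995203/2 ≈ -9.9760e+5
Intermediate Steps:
I(o, n) = n/4 (I(o, n) = n*(1/4) = n/4)
C(s) = -3/2 (C(s) = (1/4)*(-6) = -3/2)
C(6) - 725*1376 = -3/2 - 725*1376 = -3/2 - 997600 = -1995203/2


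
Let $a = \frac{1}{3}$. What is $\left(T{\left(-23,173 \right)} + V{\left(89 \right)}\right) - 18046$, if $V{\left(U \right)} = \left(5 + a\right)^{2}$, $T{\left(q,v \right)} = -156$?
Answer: $- \frac{163562}{9} \approx -18174.0$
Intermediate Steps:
$a = \frac{1}{3} \approx 0.33333$
$V{\left(U \right)} = \frac{256}{9}$ ($V{\left(U \right)} = \left(5 + \frac{1}{3}\right)^{2} = \left(\frac{16}{3}\right)^{2} = \frac{256}{9}$)
$\left(T{\left(-23,173 \right)} + V{\left(89 \right)}\right) - 18046 = \left(-156 + \frac{256}{9}\right) - 18046 = - \frac{1148}{9} - 18046 = - \frac{163562}{9}$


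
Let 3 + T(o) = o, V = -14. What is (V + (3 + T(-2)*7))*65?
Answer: -2990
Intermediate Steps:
T(o) = -3 + o
(V + (3 + T(-2)*7))*65 = (-14 + (3 + (-3 - 2)*7))*65 = (-14 + (3 - 5*7))*65 = (-14 + (3 - 35))*65 = (-14 - 32)*65 = -46*65 = -2990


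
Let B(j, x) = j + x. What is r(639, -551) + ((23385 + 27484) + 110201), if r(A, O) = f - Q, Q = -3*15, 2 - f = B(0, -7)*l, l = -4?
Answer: 161089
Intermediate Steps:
f = -26 (f = 2 - (0 - 7)*(-4) = 2 - (-7)*(-4) = 2 - 1*28 = 2 - 28 = -26)
Q = -45
r(A, O) = 19 (r(A, O) = -26 - 1*(-45) = -26 + 45 = 19)
r(639, -551) + ((23385 + 27484) + 110201) = 19 + ((23385 + 27484) + 110201) = 19 + (50869 + 110201) = 19 + 161070 = 161089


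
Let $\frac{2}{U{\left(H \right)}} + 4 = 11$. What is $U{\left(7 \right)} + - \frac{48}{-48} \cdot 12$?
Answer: $\frac{86}{7} \approx 12.286$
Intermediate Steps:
$U{\left(H \right)} = \frac{2}{7}$ ($U{\left(H \right)} = \frac{2}{-4 + 11} = \frac{2}{7}$)
$U{\left(7 \right)} + - \frac{48}{-48} \cdot 12 = \frac{2}{7} + - \frac{48}{-48} \cdot 12 = \frac{2}{7} + \left(-48\right) \left(- \frac{1}{48}\right) 12 = \frac{2}{7} + 1 \cdot 12 = \frac{2}{7} + 12 = \frac{86}{7}$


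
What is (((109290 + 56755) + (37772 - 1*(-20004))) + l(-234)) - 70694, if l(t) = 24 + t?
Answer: 152917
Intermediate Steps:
(((109290 + 56755) + (37772 - 1*(-20004))) + l(-234)) - 70694 = (((109290 + 56755) + (37772 - 1*(-20004))) + (24 - 234)) - 70694 = ((166045 + (37772 + 20004)) - 210) - 70694 = ((166045 + 57776) - 210) - 70694 = (223821 - 210) - 70694 = 223611 - 70694 = 152917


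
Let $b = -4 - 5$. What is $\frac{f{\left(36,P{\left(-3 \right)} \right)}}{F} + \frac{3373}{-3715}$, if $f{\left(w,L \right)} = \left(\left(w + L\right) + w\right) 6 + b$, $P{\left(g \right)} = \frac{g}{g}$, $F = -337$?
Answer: $- \frac{2730436}{1251955} \approx -2.1809$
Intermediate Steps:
$b = -9$ ($b = -4 - 5 = -9$)
$P{\left(g \right)} = 1$
$f{\left(w,L \right)} = -9 + 6 L + 12 w$ ($f{\left(w,L \right)} = \left(\left(w + L\right) + w\right) 6 - 9 = \left(\left(L + w\right) + w\right) 6 - 9 = \left(L + 2 w\right) 6 - 9 = \left(6 L + 12 w\right) - 9 = -9 + 6 L + 12 w$)
$\frac{f{\left(36,P{\left(-3 \right)} \right)}}{F} + \frac{3373}{-3715} = \frac{-9 + 6 \cdot 1 + 12 \cdot 36}{-337} + \frac{3373}{-3715} = \left(-9 + 6 + 432\right) \left(- \frac{1}{337}\right) + 3373 \left(- \frac{1}{3715}\right) = 429 \left(- \frac{1}{337}\right) - \frac{3373}{3715} = - \frac{429}{337} - \frac{3373}{3715} = - \frac{2730436}{1251955}$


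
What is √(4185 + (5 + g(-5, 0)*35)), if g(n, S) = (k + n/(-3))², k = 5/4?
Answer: √646235/12 ≈ 66.991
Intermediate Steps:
k = 5/4 (k = 5*(¼) = 5/4 ≈ 1.2500)
g(n, S) = (5/4 - n/3)² (g(n, S) = (5/4 + n/(-3))² = (5/4 + n*(-⅓))² = (5/4 - n/3)²)
√(4185 + (5 + g(-5, 0)*35)) = √(4185 + (5 + ((-15 + 4*(-5))²/144)*35)) = √(4185 + (5 + ((-15 - 20)²/144)*35)) = √(4185 + (5 + ((1/144)*(-35)²)*35)) = √(4185 + (5 + ((1/144)*1225)*35)) = √(4185 + (5 + (1225/144)*35)) = √(4185 + (5 + 42875/144)) = √(4185 + 43595/144) = √(646235/144) = √646235/12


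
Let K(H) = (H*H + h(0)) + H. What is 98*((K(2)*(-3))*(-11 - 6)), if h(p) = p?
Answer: 29988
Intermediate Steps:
K(H) = H + H² (K(H) = (H*H + 0) + H = (H² + 0) + H = H² + H = H + H²)
98*((K(2)*(-3))*(-11 - 6)) = 98*(((2*(1 + 2))*(-3))*(-11 - 6)) = 98*(((2*3)*(-3))*(-17)) = 98*((6*(-3))*(-17)) = 98*(-18*(-17)) = 98*306 = 29988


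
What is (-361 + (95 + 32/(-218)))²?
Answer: 841580100/11881 ≈ 70834.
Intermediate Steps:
(-361 + (95 + 32/(-218)))² = (-361 + (95 + 32*(-1/218)))² = (-361 + (95 - 16/109))² = (-361 + 10339/109)² = (-29010/109)² = 841580100/11881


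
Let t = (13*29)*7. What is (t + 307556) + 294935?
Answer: 605130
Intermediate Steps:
t = 2639 (t = 377*7 = 2639)
(t + 307556) + 294935 = (2639 + 307556) + 294935 = 310195 + 294935 = 605130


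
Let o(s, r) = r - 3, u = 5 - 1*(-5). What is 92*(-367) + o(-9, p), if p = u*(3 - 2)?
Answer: -33757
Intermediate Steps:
u = 10 (u = 5 + 5 = 10)
p = 10 (p = 10*(3 - 2) = 10*1 = 10)
o(s, r) = -3 + r
92*(-367) + o(-9, p) = 92*(-367) + (-3 + 10) = -33764 + 7 = -33757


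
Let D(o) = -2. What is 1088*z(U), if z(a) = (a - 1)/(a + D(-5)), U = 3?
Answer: 2176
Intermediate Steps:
z(a) = (-1 + a)/(-2 + a) (z(a) = (a - 1)/(a - 2) = (-1 + a)/(-2 + a))
1088*z(U) = 1088*((-1 + 3)/(-2 + 3)) = 1088*(2/1) = 1088*(1*2) = 1088*2 = 2176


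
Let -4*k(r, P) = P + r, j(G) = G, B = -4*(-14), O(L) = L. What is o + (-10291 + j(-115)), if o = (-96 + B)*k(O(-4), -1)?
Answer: -10456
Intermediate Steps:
B = 56
k(r, P) = -P/4 - r/4 (k(r, P) = -(P + r)/4 = -P/4 - r/4)
o = -50 (o = (-96 + 56)*(-¼*(-1) - ¼*(-4)) = -40*(¼ + 1) = -40*5/4 = -50)
o + (-10291 + j(-115)) = -50 + (-10291 - 115) = -50 - 10406 = -10456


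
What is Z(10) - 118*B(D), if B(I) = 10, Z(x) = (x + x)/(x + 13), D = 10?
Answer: -27120/23 ≈ -1179.1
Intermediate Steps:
Z(x) = 2*x/(13 + x) (Z(x) = (2*x)/(13 + x) = 2*x/(13 + x))
Z(10) - 118*B(D) = 2*10/(13 + 10) - 118*10 = 2*10/23 - 1180 = 2*10*(1/23) - 1180 = 20/23 - 1180 = -27120/23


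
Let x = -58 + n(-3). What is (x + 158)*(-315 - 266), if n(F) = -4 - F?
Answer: -57519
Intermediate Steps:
x = -59 (x = -58 + (-4 - 1*(-3)) = -58 + (-4 + 3) = -58 - 1 = -59)
(x + 158)*(-315 - 266) = (-59 + 158)*(-315 - 266) = 99*(-581) = -57519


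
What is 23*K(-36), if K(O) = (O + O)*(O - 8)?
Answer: 72864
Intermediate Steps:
K(O) = 2*O*(-8 + O) (K(O) = (2*O)*(-8 + O) = 2*O*(-8 + O))
23*K(-36) = 23*(2*(-36)*(-8 - 36)) = 23*(2*(-36)*(-44)) = 23*3168 = 72864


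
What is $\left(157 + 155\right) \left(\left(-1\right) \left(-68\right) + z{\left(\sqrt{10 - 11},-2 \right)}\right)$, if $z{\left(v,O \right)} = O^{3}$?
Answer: $18720$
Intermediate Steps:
$\left(157 + 155\right) \left(\left(-1\right) \left(-68\right) + z{\left(\sqrt{10 - 11},-2 \right)}\right) = \left(157 + 155\right) \left(\left(-1\right) \left(-68\right) + \left(-2\right)^{3}\right) = 312 \left(68 - 8\right) = 312 \cdot 60 = 18720$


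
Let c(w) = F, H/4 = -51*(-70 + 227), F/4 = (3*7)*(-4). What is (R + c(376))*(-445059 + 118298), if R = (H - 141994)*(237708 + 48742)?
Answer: 16288579115237596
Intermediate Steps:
F = -336 (F = 4*((3*7)*(-4)) = 4*(21*(-4)) = 4*(-84) = -336)
H = -32028 (H = 4*(-51*(-70 + 227)) = 4*(-51*157) = 4*(-8007) = -32028)
c(w) = -336
R = -49848601900 (R = (-32028 - 141994)*(237708 + 48742) = -174022*286450 = -49848601900)
(R + c(376))*(-445059 + 118298) = (-49848601900 - 336)*(-445059 + 118298) = -49848602236*(-326761) = 16288579115237596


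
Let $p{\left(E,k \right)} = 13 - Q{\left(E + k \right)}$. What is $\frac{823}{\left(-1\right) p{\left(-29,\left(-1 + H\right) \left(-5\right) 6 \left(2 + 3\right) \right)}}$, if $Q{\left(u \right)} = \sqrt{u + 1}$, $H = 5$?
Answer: $- \frac{10699}{797} - \frac{1646 i \sqrt{157}}{797} \approx -13.424 - 25.877 i$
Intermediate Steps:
$Q{\left(u \right)} = \sqrt{1 + u}$
$p{\left(E,k \right)} = 13 - \sqrt{1 + E + k}$ ($p{\left(E,k \right)} = 13 - \sqrt{1 + \left(E + k\right)} = 13 - \sqrt{1 + E + k}$)
$\frac{823}{\left(-1\right) p{\left(-29,\left(-1 + H\right) \left(-5\right) 6 \left(2 + 3\right) \right)}} = \frac{823}{\left(-1\right) \left(13 - \sqrt{1 - 29 + \left(-1 + 5\right) \left(-5\right) 6 \left(2 + 3\right)}\right)} = \frac{823}{\left(-1\right) \left(13 - \sqrt{1 - 29 + 4 \left(-5\right) 6 \cdot 5}\right)} = \frac{823}{\left(-1\right) \left(13 - \sqrt{1 - 29 - 600}\right)} = \frac{823}{\left(-1\right) \left(13 - \sqrt{-628}\right)} = \frac{823}{\left(-1\right) \left(13 - 2 i \sqrt{157}\right)} = \frac{823}{-13 + 2 i \sqrt{157}}$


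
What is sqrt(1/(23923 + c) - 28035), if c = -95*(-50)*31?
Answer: I*sqrt(821430992698342)/171173 ≈ 167.44*I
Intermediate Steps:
c = 147250 (c = 4750*31 = 147250)
sqrt(1/(23923 + c) - 28035) = sqrt(1/(23923 + 147250) - 28035) = sqrt(1/171173 - 28035) = sqrt(-4798835054/171173) = I*sqrt(821430992698342)/171173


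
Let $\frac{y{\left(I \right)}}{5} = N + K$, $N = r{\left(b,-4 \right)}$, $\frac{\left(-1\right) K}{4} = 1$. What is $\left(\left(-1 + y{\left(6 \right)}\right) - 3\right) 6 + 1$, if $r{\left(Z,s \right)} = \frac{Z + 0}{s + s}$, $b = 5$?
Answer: $- \frac{647}{4} \approx -161.75$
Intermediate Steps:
$K = -4$ ($K = \left(-4\right) 1 = -4$)
$r{\left(Z,s \right)} = \frac{Z}{2 s}$
$N = - \frac{5}{8}$ ($N = \frac{1}{2} \cdot 5 \frac{1}{-4} = \frac{1}{2} \cdot 5 \left(- \frac{1}{4}\right) = - \frac{5}{8} \approx -0.625$)
$y{\left(I \right)} = - \frac{185}{8}$ ($y{\left(I \right)} = 5 \left(- \frac{5}{8} - 4\right) = 5 \left(- \frac{37}{8}\right) = - \frac{185}{8}$)
$\left(\left(-1 + y{\left(6 \right)}\right) - 3\right) 6 + 1 = \left(\left(-1 - \frac{185}{8}\right) - 3\right) 6 + 1 = \left(- \frac{193}{8} - 3\right) 6 + 1 = \left(- \frac{217}{8}\right) 6 + 1 = - \frac{651}{4} + 1 = - \frac{647}{4}$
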